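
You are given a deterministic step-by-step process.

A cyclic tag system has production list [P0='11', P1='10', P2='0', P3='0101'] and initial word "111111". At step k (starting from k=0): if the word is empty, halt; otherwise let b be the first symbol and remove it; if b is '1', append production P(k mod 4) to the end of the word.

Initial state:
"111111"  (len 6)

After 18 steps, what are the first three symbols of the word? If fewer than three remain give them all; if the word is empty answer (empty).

000

gen 0: "111111"  (len 6)
gen 1: "1111111"  (len 7)
gen 2: "11111110"  (len 8)
gen 3: "11111100"  (len 8)
gen 4: "11111000101"  (len 11)
gen 5: "111100010111"  (len 12)
gen 6: "1110001011110"  (len 13)
gen 7: "1100010111100"  (len 13)
gen 8: "1000101111000101"  (len 16)
gen 9: "00010111100010111"  (len 17)
gen 10: "0010111100010111"  (len 16)
gen 11: "010111100010111"  (len 15)
gen 12: "10111100010111"  (len 14)
gen 13: "011110001011111"  (len 15)
gen 14: "11110001011111"  (len 14)
gen 15: "11100010111110"  (len 14)
gen 16: "11000101111100101"  (len 17)
gen 17: "100010111110010111"  (len 18)
gen 18: "0001011111001011110"  (len 19)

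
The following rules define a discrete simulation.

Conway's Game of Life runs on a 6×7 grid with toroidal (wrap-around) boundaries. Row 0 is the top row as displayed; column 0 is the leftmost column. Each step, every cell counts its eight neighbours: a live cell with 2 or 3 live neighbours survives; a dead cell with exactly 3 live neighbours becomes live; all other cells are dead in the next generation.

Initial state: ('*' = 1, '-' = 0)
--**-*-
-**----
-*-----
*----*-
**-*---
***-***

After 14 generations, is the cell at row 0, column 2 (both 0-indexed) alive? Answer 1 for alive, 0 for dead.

step 0: --**-*-
-**----
-*-----
*----*-
**-*---
***-***
step 1: -----*-
-*-*---
***----
*-*---*
---*---
-----*-
step 2: ----*--
**-----
---*--*
*-**--*
------*
----*--
step 3: -------
*------
---*--*
*-**-**
*--*-**
-----*-
step 4: -------
-------
-*****-
-***---
****---
----**-
step 5: -------
--***--
-*--*--
-------
*------
-****--
step 6: -*-----
--***--
--*-*--
-------
-***---
-***---
step 7: -*--*--
-**-*--
--*-*--
-*-----
-*-*---
*--*---
step 8: **--*--
-**-**-
--*----
-*-*---
**-----
**-**--
step 9: ------*
*-*-**-
----*--
**-----
---**--
---**-*
step 10: *-----*
---****
*--****
---**--
*-****-
---**--
step 11: *-----*
---*---
*-*----
**-----
--*--*-
***----
step 12: *-*---*
**----*
*-*----
*-*---*
--*---*
*-*----
step 13: --*----
--*----
--*----
*-**--*
--**--*
*-**---
step 14: --*----
-***---
--*----
*-----*
----*-*
-------

1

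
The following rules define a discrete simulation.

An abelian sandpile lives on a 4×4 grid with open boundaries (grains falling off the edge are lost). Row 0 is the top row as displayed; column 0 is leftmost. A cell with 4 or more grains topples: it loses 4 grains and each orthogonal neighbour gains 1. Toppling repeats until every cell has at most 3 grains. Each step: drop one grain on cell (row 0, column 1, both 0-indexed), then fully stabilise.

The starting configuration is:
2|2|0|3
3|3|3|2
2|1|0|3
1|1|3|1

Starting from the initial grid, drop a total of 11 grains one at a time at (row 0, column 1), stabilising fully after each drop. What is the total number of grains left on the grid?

t=0: 2|2|0|3
3|3|3|2
2|1|0|3
1|1|3|1
t=1: 2|3|0|3
3|3|3|2
2|1|0|3
1|1|3|1
t=2: 0|2|2|3
1|2|0|3
3|2|1|3
1|1|3|1
t=3: 0|3|2|3
1|2|0|3
3|2|1|3
1|1|3|1
t=4: 1|0|3|3
1|3|0|3
3|2|1|3
1|1|3|1
t=5: 1|1|3|3
1|3|0|3
3|2|1|3
1|1|3|1
t=6: 1|2|3|3
1|3|0|3
3|2|1|3
1|1|3|1
t=7: 1|3|3|3
1|3|0|3
3|2|1|3
1|1|3|1
t=8: 2|2|1|1
2|0|3|1
3|3|2|0
1|1|3|2
t=9: 2|3|1|1
2|0|3|1
3|3|2|0
1|1|3|2
t=10: 3|0|2|1
2|1|3|1
3|3|2|0
1|1|3|2
t=11: 3|1|2|1
2|1|3|1
3|3|2|0
1|1|3|2

29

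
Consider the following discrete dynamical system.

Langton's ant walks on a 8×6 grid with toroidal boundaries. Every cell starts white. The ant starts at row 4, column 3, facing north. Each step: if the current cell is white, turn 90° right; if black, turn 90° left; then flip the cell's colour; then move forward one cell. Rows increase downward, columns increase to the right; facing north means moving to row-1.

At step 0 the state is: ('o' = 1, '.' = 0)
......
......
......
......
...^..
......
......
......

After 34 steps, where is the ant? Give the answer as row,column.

gen 0: ......
......
......
......
...^..
......
......
......
gen 1: ......
......
......
......
...o>.
......
......
......
gen 2: ......
......
......
......
...oo.
....v.
......
......
gen 3: ......
......
......
......
...oo.
...<o.
......
......
gen 4: ......
......
......
......
...^o.
...oo.
......
......
gen 5: ......
......
......
......
..<.o.
...oo.
......
......
gen 6: ......
......
......
..^...
..o.o.
...oo.
......
......
gen 7: ......
......
......
..o>..
..o.o.
...oo.
......
......
gen 8: ......
......
......
..oo..
..ovo.
...oo.
......
......
gen 9: ......
......
......
..oo..
..<oo.
...oo.
......
......
gen 10: ......
......
......
..oo..
...oo.
..voo.
......
......
gen 11: ......
......
......
..oo..
...oo.
.<ooo.
......
......
gen 12: ......
......
......
..oo..
.^.oo.
.oooo.
......
......
gen 13: ......
......
......
..oo..
.o>oo.
.oooo.
......
......
gen 14: ......
......
......
..oo..
.oooo.
.ovoo.
......
......
gen 15: ......
......
......
..oo..
.oooo.
.o.>o.
......
......
gen 16: ......
......
......
..oo..
.oo^o.
.o..o.
......
......
gen 17: ......
......
......
..oo..
.o<.o.
.o..o.
......
......
gen 18: ......
......
......
..oo..
.o..o.
.ov.o.
......
......
gen 19: ......
......
......
..oo..
.o..o.
.<o.o.
......
......
gen 20: ......
......
......
..oo..
.o..o.
..o.o.
.v....
......
gen 21: ......
......
......
..oo..
.o..o.
..o.o.
<o....
......
gen 22: ......
......
......
..oo..
.o..o.
^.o.o.
oo....
......
gen 23: ......
......
......
..oo..
.o..o.
o>o.o.
oo....
......
gen 24: ......
......
......
..oo..
.o..o.
ooo.o.
ov....
......
gen 25: ......
......
......
..oo..
.o..o.
ooo.o.
o.>...
......
gen 26: ......
......
......
..oo..
.o..o.
ooo.o.
o.o...
..v...
gen 27: ......
......
......
..oo..
.o..o.
ooo.o.
o.o...
.<o...
gen 28: ......
......
......
..oo..
.o..o.
ooo.o.
o^o...
.oo...
gen 29: ......
......
......
..oo..
.o..o.
ooo.o.
oo>...
.oo...
gen 30: ......
......
......
..oo..
.o..o.
oo^.o.
oo....
.oo...
gen 31: ......
......
......
..oo..
.o..o.
o<..o.
oo....
.oo...
gen 32: ......
......
......
..oo..
.o..o.
o...o.
ov....
.oo...
gen 33: ......
......
......
..oo..
.o..o.
o...o.
o.>...
.oo...
gen 34: ......
......
......
..oo..
.o..o.
o...o.
o.o...
.ov...

7,2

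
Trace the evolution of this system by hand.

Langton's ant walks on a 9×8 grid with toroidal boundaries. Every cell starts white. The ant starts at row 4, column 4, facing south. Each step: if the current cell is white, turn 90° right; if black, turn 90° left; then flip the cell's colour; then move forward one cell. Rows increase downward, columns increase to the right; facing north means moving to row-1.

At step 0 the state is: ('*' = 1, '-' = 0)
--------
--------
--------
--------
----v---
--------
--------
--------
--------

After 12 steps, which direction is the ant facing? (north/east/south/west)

south

[0] --------
--------
--------
--------
----v---
--------
--------
--------
--------
[1] --------
--------
--------
--------
---<*---
--------
--------
--------
--------
[2] --------
--------
--------
---^----
---**---
--------
--------
--------
--------
[3] --------
--------
--------
---*>---
---**---
--------
--------
--------
--------
[4] --------
--------
--------
---**---
---*v---
--------
--------
--------
--------
[5] --------
--------
--------
---**---
---*->--
--------
--------
--------
--------
[6] --------
--------
--------
---**---
---*-*--
-----v--
--------
--------
--------
[7] --------
--------
--------
---**---
---*-*--
----<*--
--------
--------
--------
[8] --------
--------
--------
---**---
---*^*--
----**--
--------
--------
--------
[9] --------
--------
--------
---**---
---**>--
----**--
--------
--------
--------
[10] --------
--------
--------
---**^--
---**---
----**--
--------
--------
--------
[11] --------
--------
--------
---***>-
---**---
----**--
--------
--------
--------
[12] --------
--------
--------
---****-
---**-v-
----**--
--------
--------
--------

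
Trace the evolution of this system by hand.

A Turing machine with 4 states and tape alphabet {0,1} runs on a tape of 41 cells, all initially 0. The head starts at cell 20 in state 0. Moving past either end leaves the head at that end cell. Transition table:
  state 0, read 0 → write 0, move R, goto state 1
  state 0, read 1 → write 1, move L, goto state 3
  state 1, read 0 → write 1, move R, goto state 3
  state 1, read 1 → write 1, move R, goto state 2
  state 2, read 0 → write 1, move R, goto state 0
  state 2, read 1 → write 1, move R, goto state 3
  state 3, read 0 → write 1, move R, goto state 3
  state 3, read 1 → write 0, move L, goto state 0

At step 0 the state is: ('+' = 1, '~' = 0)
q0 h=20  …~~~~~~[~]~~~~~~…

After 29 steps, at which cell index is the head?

gen 0: q0 h=20  …~~~~~~[~]~~~~~~…
gen 1: q1 h=21  …~~~~~~[~]~~~~~~…
gen 2: q3 h=22  …~~~~~+[~]~~~~~~…
gen 3: q3 h=23  …~~~~++[~]~~~~~~…
gen 4: q3 h=24  …~~~+++[~]~~~~~~…
gen 5: q3 h=25  …~~++++[~]~~~~~~…
gen 6: q3 h=26  …~+++++[~]~~~~~~…
gen 7: q3 h=27  …++++++[~]~~~~~~…
gen 8: q3 h=28  …++++++[~]~~~~~~…
gen 9: q3 h=29  …++++++[~]~~~~~~…
gen 10: q3 h=30  …++++++[~]~~~~~~…
gen 11: q3 h=31  …++++++[~]~~~~~~…
gen 12: q3 h=32  …++++++[~]~~~~~~…
gen 13: q3 h=33  …++++++[~]~~~~~~…
gen 14: q3 h=34  …++++++[~]~~~~~~|
gen 15: q3 h=35  …++++++[~]~~~~~|
gen 16: q3 h=36  …++++++[~]~~~~|
gen 17: q3 h=37  …++++++[~]~~~|
gen 18: q3 h=38  …++++++[~]~~|
gen 19: q3 h=39  …++++++[~]~|
gen 20: q3 h=40  …++++++[~]|
gen 21: q3 h=40  …++++++[+]|
gen 22: q0 h=39  …++++++[+]~|
gen 23: q3 h=38  …++++++[+]+~|
gen 24: q0 h=37  …++++++[+]~+~|
gen 25: q3 h=36  …++++++[+]+~+~|
gen 26: q0 h=35  …++++++[+]~+~+~|
gen 27: q3 h=34  …++++++[+]+~+~+~|
gen 28: q0 h=33  …++++++[+]~+~+~+…
gen 29: q3 h=32  …++++++[+]+~+~+~…

32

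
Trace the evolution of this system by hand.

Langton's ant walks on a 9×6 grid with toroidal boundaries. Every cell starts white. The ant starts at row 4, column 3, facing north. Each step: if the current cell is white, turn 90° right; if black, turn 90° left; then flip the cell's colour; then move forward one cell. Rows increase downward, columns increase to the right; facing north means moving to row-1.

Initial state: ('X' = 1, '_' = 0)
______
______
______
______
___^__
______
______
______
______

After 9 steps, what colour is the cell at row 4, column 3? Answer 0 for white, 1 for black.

1

0) ______
______
______
______
___^__
______
______
______
______
1) ______
______
______
______
___X>_
______
______
______
______
2) ______
______
______
______
___XX_
____v_
______
______
______
3) ______
______
______
______
___XX_
___<X_
______
______
______
4) ______
______
______
______
___^X_
___XX_
______
______
______
5) ______
______
______
______
__<_X_
___XX_
______
______
______
6) ______
______
______
__^___
__X_X_
___XX_
______
______
______
7) ______
______
______
__X>__
__X_X_
___XX_
______
______
______
8) ______
______
______
__XX__
__XvX_
___XX_
______
______
______
9) ______
______
______
__XX__
__<XX_
___XX_
______
______
______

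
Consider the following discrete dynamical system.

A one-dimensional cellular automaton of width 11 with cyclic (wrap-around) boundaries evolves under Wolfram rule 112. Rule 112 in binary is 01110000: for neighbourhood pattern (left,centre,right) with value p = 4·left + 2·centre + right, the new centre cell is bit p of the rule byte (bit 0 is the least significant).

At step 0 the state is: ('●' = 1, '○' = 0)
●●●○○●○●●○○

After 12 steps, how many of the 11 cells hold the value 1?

5

[0] ●●●○○●○●●○○
[1] ○○●●○○●○●●○
[2] ○○○●●○○●○●●
[3] ●○○○●●○○●○●
[4] ●●○○○●●○○●○
[5] ○●●○○○●●○○●
[6] ●○●●○○○●●○○
[7] ○●○●●○○○●●○
[8] ○○●○●●○○○●●
[9] ●○○●○●●○○○●
[10] ●●○○●○●●○○○
[11] ○●●○○●○●●○○
[12] ○○●●○○●○●●○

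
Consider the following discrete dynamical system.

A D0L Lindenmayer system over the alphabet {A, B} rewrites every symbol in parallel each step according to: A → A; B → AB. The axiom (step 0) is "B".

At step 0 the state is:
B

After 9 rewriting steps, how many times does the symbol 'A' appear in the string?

9

step 0: B
step 1: AB
step 2: AAB
step 3: AAAB
step 4: AAAAB
step 5: AAAAAB
step 6: AAAAAAB
step 7: AAAAAAAB
step 8: AAAAAAAAB
step 9: AAAAAAAAAB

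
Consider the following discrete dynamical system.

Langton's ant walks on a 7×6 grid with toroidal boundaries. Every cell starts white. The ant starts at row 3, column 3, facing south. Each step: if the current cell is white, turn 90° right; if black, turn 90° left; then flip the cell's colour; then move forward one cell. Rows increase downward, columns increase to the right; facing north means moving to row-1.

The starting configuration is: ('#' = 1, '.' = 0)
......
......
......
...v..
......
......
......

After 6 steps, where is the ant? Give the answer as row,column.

4,4

t=0: ......
......
......
...v..
......
......
......
t=1: ......
......
......
..<#..
......
......
......
t=2: ......
......
..^...
..##..
......
......
......
t=3: ......
......
..#>..
..##..
......
......
......
t=4: ......
......
..##..
..#v..
......
......
......
t=5: ......
......
..##..
..#.>.
......
......
......
t=6: ......
......
..##..
..#.#.
....v.
......
......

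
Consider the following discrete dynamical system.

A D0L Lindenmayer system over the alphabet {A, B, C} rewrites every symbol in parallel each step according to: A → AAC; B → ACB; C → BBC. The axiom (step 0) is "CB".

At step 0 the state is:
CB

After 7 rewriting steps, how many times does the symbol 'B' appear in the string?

1459

k=0  CB
k=1  BBCACB
k=2  ACBACBBBCAACBBCACB
k=3  AACBBCACBAACBBCACBACBACBBBCAACAACBBCACBACBBBCAACBBCACB
k=4  AACAACBBCACBACBBBCAACBBCACBAACAACBBCACBACBBBCAACBBCACBAACB…BBBCAACBBCACBAACBBCACBACBACBBBCAACAACBBCACBACBBBCAACBBCACB  (len 162)
k=5  AACAACBBCAACAACBBCACBACBBBCAACBBCACBAACBBCACBACBACBBBCAACA…BBBCAACBBCACBAACBBCACBACBACBBBCAACAACBBCACBACBBBCAACBBCACB  (len 486)
k=6  AACAACBBCAACAACBBCACBACBBBCAACAACBBCAACAACBBCACBACBBBCAACB…BBBCAACBBCACBAACBBCACBACBACBBBCAACAACBBCACBACBBBCAACBBCACB  (len 1458)
k=7  AACAACBBCAACAACBBCACBACBBBCAACAACBBCAACAACBBCACBACBBBCAACB…BBBCAACBBCACBAACBBCACBACBACBBBCAACAACBBCACBACBBBCAACBBCACB  (len 4374)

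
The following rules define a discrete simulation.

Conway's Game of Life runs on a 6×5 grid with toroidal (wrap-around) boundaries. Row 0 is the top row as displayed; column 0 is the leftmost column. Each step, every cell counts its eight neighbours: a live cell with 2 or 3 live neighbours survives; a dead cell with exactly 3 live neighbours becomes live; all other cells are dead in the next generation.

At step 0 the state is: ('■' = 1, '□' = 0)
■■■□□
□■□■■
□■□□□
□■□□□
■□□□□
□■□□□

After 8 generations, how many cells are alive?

gen 0: ■■■□□
□■□■■
□■□□□
□■□□□
■□□□□
□■□□□
gen 1: □□□■■
□□□■■
□■□□□
■■□□□
■■□□□
□□■□□
gen 2: □□■□■
■□■■■
□■■□■
□□■□□
■□■□□
■■■■■
gen 3: □□□□□
□□□□□
□□□□■
■□■□□
■□□□□
□□□□□
gen 4: □□□□□
□□□□□
□□□□□
■■□□■
□■□□□
□□□□□
gen 5: □□□□□
□□□□□
■□□□□
■■□□□
□■□□□
□□□□□
gen 6: □□□□□
□□□□□
■■□□□
■■□□□
■■□□□
□□□□□
gen 7: □□□□□
□□□□□
■■□□□
□□■□■
■■□□□
□□□□□
gen 8: □□□□□
□□□□□
■■□□□
□□■□■
■■□□□
□□□□□

6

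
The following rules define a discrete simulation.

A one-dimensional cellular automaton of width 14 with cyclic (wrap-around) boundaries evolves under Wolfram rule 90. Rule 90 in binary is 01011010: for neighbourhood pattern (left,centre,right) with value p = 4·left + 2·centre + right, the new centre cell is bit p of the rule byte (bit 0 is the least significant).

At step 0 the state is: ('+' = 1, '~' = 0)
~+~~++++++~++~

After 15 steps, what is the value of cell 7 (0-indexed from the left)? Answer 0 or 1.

0) ~+~~++++++~++~
1) +~+++~~~~+~+++
2) +~+~++~~+~~+~~
3) ~~~~++++~++~++
4) +~~++~~+~++~++
5) +++++++~~++~+~
6) +~~~~~+++++~~~
7) ~+~~~++~~~++~+
8) ~~+~++++~+++~~
9) ~+~~+~~+~+~++~
10) +~++~++~~~~+++
11) +~++~+++~~++~~
12) ~~++~+~+++++++
13) ++++~~~+~~~~~+
14) ~~~++~+~+~~~++
15) +~+++~~~~+~+++

0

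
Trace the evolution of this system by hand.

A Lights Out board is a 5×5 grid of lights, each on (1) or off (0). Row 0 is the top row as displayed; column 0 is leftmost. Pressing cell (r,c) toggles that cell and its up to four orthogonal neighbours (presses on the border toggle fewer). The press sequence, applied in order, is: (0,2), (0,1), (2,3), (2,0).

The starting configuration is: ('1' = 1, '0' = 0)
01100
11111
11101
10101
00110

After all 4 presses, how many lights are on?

11

[0] 01100
11111
11101
10101
00110
[1] 00010
11011
11101
10101
00110
[2] 11110
10011
11101
10101
00110
[3] 11110
10001
11010
10111
00110
[4] 11110
00001
00010
00111
00110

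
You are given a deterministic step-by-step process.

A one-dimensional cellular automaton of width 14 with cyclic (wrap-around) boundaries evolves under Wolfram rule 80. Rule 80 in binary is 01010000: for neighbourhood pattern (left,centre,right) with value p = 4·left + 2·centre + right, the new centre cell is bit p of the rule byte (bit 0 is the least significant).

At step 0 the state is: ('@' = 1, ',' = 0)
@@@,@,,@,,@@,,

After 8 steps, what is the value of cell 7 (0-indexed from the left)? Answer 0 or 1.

0

gen 0: @@@,@,,@,,@@,,
gen 1: ,,@,,@,,@,,@@,
gen 2: ,,,@,,@,,@,,@@
gen 3: @,,,@,,@,,@,,@
gen 4: @@,,,@,,@,,@,,
gen 5: ,@@,,,@,,@,,@,
gen 6: ,,@@,,,@,,@,,@
gen 7: @,,@@,,,@,,@,,
gen 8: ,@,,@@,,,@,,@,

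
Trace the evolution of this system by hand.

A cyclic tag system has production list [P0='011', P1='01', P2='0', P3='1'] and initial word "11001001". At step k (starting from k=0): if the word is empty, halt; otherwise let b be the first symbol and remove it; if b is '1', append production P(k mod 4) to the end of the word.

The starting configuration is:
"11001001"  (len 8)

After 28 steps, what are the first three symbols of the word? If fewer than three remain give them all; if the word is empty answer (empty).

001

gen 0: "11001001"  (len 8)
gen 1: "1001001011"  (len 10)
gen 2: "00100101101"  (len 11)
gen 3: "0100101101"  (len 10)
gen 4: "100101101"  (len 9)
gen 5: "00101101011"  (len 11)
gen 6: "0101101011"  (len 10)
gen 7: "101101011"  (len 9)
gen 8: "011010111"  (len 9)
gen 9: "11010111"  (len 8)
gen 10: "101011101"  (len 9)
gen 11: "010111010"  (len 9)
gen 12: "10111010"  (len 8)
gen 13: "0111010011"  (len 10)
gen 14: "111010011"  (len 9)
gen 15: "110100110"  (len 9)
gen 16: "101001101"  (len 9)
gen 17: "01001101011"  (len 11)
gen 18: "1001101011"  (len 10)
gen 19: "0011010110"  (len 10)
gen 20: "011010110"  (len 9)
gen 21: "11010110"  (len 8)
gen 22: "101011001"  (len 9)
gen 23: "010110010"  (len 9)
gen 24: "10110010"  (len 8)
gen 25: "0110010011"  (len 10)
gen 26: "110010011"  (len 9)
gen 27: "100100110"  (len 9)
gen 28: "001001101"  (len 9)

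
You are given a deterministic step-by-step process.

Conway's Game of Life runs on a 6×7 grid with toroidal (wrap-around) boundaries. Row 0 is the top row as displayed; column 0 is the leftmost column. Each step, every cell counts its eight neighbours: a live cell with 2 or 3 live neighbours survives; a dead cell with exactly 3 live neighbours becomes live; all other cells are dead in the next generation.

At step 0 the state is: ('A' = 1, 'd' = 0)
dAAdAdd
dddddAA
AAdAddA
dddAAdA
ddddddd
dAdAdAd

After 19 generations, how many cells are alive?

15

step 0: dAAdAdd
dddddAA
AAdAddA
dddAAdA
ddddddd
dAdAdAd
step 1: AAAAAdA
dddAAAA
ddAAddd
ddAAAAA
ddAAdAd
dAdAAdd
step 2: dAddddA
ddddddA
ddddddd
dAdddAA
dAddddA
ddddddA
step 3: dddddAA
Adddddd
AddddAA
dddddAA
ddddddA
dddddAA
step 4: AddddAd
Adddddd
AddddAd
ddddddd
Adddddd
Adddddd
step 5: AAddddd
AAddddd
ddddddA
ddddddA
ddddddd
AAddddd
step 6: ddAdddA
dAddddA
ddddddA
ddddddd
Adddddd
AAddddd
step 7: ddAdddA
dddddAA
Adddddd
ddddddd
AAddddd
AAddddA
step 8: dAddddd
AddddAA
ddddddA
AAddddd
dAddddA
ddAdddA
step 9: dAdddAd
AddddAA
dAdddAd
dAddddA
dAAdddA
dAAdddd
step 10: dAAddAd
AAddAAd
dAdddAd
dAdddAA
ddddddd
ddddddd
step 11: AAAdAAA
AdddAAd
dAAdddd
AddddAA
ddddddd
ddddddd
step 12: AAdAAdd
ddddAdd
dAddAdd
AAddddA
ddddddA
AAdddAA
step 13: dAAAAdd
AAAdAAd
dAdddAd
dAdddAA
ddddddd
dAAdAAd
step 14: ddddddA
AddddAA
ddddddd
AddddAA
AAAdAdA
dAddAAd
step 15: ddddAdd
AddddAA
ddddddd
dddddAd
ddAAAdd
dAAAAdd
step 16: AAAdAdA
dddddAA
dddddAd
dddAAdd
dAdddAd
dAdddAd
step 17: dAAdAdd
dAddAdd
dddddAA
ddddAAd
ddAddAd
ddddAAd
step 18: dAAdAdd
AAAAAdd
ddddddA
ddddAdd
dddAddA
dAAdAAd
step 19: ddddddd
AdddAAd
AAAdAAd
dddddAd
ddAAddd
AAddAAd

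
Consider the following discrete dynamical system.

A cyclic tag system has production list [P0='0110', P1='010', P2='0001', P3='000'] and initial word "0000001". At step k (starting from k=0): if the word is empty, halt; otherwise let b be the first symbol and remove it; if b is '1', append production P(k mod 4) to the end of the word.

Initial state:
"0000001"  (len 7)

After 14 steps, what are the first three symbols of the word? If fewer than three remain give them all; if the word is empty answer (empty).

1

k=0  "0000001"  (len 7)
k=1  "000001"  (len 6)
k=2  "00001"  (len 5)
k=3  "0001"  (len 4)
k=4  "001"  (len 3)
k=5  "01"  (len 2)
k=6  "1"  (len 1)
k=7  "0001"  (len 4)
k=8  "001"  (len 3)
k=9  "01"  (len 2)
k=10  "1"  (len 1)
k=11  "0001"  (len 4)
k=12  "001"  (len 3)
k=13  "01"  (len 2)
k=14  "1"  (len 1)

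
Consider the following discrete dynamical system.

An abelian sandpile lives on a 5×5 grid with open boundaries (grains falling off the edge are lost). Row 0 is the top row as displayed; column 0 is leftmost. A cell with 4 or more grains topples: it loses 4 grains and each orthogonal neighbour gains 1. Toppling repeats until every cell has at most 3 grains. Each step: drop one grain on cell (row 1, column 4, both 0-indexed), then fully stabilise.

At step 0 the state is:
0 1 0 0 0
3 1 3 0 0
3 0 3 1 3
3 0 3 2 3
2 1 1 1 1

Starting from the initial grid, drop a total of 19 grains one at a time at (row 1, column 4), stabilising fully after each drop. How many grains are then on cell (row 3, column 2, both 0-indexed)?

0) 0 1 0 0 0
3 1 3 0 0
3 0 3 1 3
3 0 3 2 3
2 1 1 1 1
1) 0 1 0 0 0
3 1 3 0 1
3 0 3 1 3
3 0 3 2 3
2 1 1 1 1
2) 0 1 0 0 0
3 1 3 0 2
3 0 3 1 3
3 0 3 2 3
2 1 1 1 1
3) 0 1 0 0 0
3 1 3 0 3
3 0 3 1 3
3 0 3 2 3
2 1 1 1 1
4) 0 1 0 0 1
3 1 3 1 1
3 0 3 2 1
3 0 3 3 0
2 1 1 1 2
5) 0 1 0 0 1
3 1 3 1 2
3 0 3 2 1
3 0 3 3 0
2 1 1 1 2
6) 0 1 0 0 1
3 1 3 1 3
3 0 3 2 1
3 0 3 3 0
2 1 1 1 2
7) 0 1 0 0 2
3 1 3 2 0
3 0 3 2 2
3 0 3 3 0
2 1 1 1 2
8) 0 1 0 0 2
3 1 3 2 1
3 0 3 2 2
3 0 3 3 0
2 1 1 1 2
9) 0 1 0 0 2
3 1 3 2 2
3 0 3 2 2
3 0 3 3 0
2 1 1 1 2
10) 0 1 0 0 2
3 1 3 2 3
3 0 3 2 2
3 0 3 3 0
2 1 1 1 2
11) 0 1 0 0 3
3 1 3 3 0
3 0 3 2 3
3 0 3 3 0
2 1 1 1 2
12) 0 1 0 0 3
3 1 3 3 1
3 0 3 2 3
3 0 3 3 0
2 1 1 1 2
13) 0 1 0 0 3
3 1 3 3 2
3 0 3 2 3
3 0 3 3 0
2 1 1 1 2
14) 0 1 0 0 3
3 1 3 3 3
3 0 3 2 3
3 0 3 3 0
2 1 1 1 2
15) 0 1 1 2 0
3 2 1 2 3
3 1 2 2 1
3 1 1 1 2
2 1 2 2 2
16) 0 1 1 2 1
3 2 1 3 0
3 1 2 2 2
3 1 1 1 2
2 1 2 2 2
17) 0 1 1 2 1
3 2 1 3 1
3 1 2 2 2
3 1 1 1 2
2 1 2 2 2
18) 0 1 1 2 1
3 2 1 3 2
3 1 2 2 2
3 1 1 1 2
2 1 2 2 2
19) 0 1 1 2 1
3 2 1 3 3
3 1 2 2 2
3 1 1 1 2
2 1 2 2 2

1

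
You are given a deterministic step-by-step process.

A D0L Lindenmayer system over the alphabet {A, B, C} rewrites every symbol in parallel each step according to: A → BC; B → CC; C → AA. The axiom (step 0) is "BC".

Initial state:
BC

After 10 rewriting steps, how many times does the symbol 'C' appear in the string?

800

k=0  BC
k=1  CCAA
k=2  AAAABCBC
k=3  BCBCBCBCCCAACCAA
k=4  CCAACCAACCAACCAAAAAABCBCAAAABCBC
k=5  AAAABCBCAAAABCBCAAAABCBCAAAABCBCBCBCBCBCCCAACCAABCBCBCBCCCAACCAA
k=6  BCBCBCBCCCAACCAABCBCBCBCCCAACCAABCBCBCBCCCAACCAABCBCBCBCCC…AACCAACCAAAAAABCBCAAAABCBCCCAACCAACCAACCAAAAAABCBCAAAABCBC  (len 128)
k=7  CCAACCAACCAACCAAAAAABCBCAAAABCBCCCAACCAACCAACCAAAAAABCBCAA…BCAAAABCBCAAAABCBCAAAABCBCBCBCBCBCCCAACCAABCBCBCBCCCAACCAA  (len 256)
k=8  AAAABCBCAAAABCBCAAAABCBCAAAABCBCBCBCBCBCCCAACCAABCBCBCBCCC…AACCAACCAAAAAABCBCAAAABCBCCCAACCAACCAACCAAAAAABCBCAAAABCBC  (len 512)
k=9  BCBCBCBCCCAACCAABCBCBCBCCCAACCAABCBCBCBCCCAACCAABCBCBCBCCC…BCAAAABCBCAAAABCBCAAAABCBCBCBCBCBCCCAACCAABCBCBCBCCCAACCAA  (len 1024)
k=10  CCAACCAACCAACCAAAAAABCBCAAAABCBCCCAACCAACCAACCAAAAAABCBCAA…AACCAACCAAAAAABCBCAAAABCBCCCAACCAACCAACCAAAAAABCBCAAAABCBC  (len 2048)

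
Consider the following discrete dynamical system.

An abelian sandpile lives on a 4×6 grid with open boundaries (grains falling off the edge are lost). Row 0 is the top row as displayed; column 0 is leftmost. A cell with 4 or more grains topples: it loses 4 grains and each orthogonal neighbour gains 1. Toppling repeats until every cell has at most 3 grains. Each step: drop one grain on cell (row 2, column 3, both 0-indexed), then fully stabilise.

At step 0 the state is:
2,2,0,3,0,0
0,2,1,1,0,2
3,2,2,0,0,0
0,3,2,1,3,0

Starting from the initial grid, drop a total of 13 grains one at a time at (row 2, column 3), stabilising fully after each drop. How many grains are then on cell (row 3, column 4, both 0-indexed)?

[0] 2,2,0,3,0,0
0,2,1,1,0,2
3,2,2,0,0,0
0,3,2,1,3,0
[1] 2,2,0,3,0,0
0,2,1,1,0,2
3,2,2,1,0,0
0,3,2,1,3,0
[2] 2,2,0,3,0,0
0,2,1,1,0,2
3,2,2,2,0,0
0,3,2,1,3,0
[3] 2,2,0,3,0,0
0,2,1,1,0,2
3,2,2,3,0,0
0,3,2,1,3,0
[4] 2,2,0,3,0,0
0,2,1,2,0,2
3,2,3,0,1,0
0,3,2,2,3,0
[5] 2,2,0,3,0,0
0,2,1,2,0,2
3,2,3,1,1,0
0,3,2,2,3,0
[6] 2,2,0,3,0,0
0,2,1,2,0,2
3,2,3,2,1,0
0,3,2,2,3,0
[7] 2,2,0,3,0,0
0,2,1,2,0,2
3,2,3,3,1,0
0,3,2,2,3,0
[8] 2,2,0,3,0,0
0,2,2,3,0,2
3,3,0,1,2,0
0,3,3,3,3,0
[9] 2,2,0,3,0,0
0,2,2,3,0,2
3,3,0,2,2,0
0,3,3,3,3,0
[10] 2,2,0,3,0,0
0,2,2,3,0,2
3,3,0,3,2,0
0,3,3,3,3,0
[11] 2,2,1,0,1,0
1,3,3,1,2,2
0,1,3,3,0,1
2,1,1,2,1,1
[12] 2,3,2,0,1,0
2,0,1,3,2,2
0,3,1,1,1,1
2,1,2,3,1,1
[13] 2,3,2,0,1,0
2,0,1,3,2,2
0,3,1,2,1,1
2,1,2,3,1,1

1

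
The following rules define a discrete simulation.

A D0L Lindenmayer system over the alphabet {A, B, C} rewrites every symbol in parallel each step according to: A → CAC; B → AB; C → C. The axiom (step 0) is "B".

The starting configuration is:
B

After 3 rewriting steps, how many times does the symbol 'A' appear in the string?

3

k=0  B
k=1  AB
k=2  CACAB
k=3  CCACCCACAB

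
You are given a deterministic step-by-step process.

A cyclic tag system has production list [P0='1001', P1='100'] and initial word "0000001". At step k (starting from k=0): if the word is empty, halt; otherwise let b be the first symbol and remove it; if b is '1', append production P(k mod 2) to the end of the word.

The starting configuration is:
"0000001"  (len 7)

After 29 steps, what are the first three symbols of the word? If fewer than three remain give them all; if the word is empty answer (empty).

0) "0000001"  (len 7)
1) "000001"  (len 6)
2) "00001"  (len 5)
3) "0001"  (len 4)
4) "001"  (len 3)
5) "01"  (len 2)
6) "1"  (len 1)
7) "1001"  (len 4)
8) "001100"  (len 6)
9) "01100"  (len 5)
10) "1100"  (len 4)
11) "1001001"  (len 7)
12) "001001100"  (len 9)
13) "01001100"  (len 8)
14) "1001100"  (len 7)
15) "0011001001"  (len 10)
16) "011001001"  (len 9)
17) "11001001"  (len 8)
18) "1001001100"  (len 10)
19) "0010011001001"  (len 13)
20) "010011001001"  (len 12)
21) "10011001001"  (len 11)
22) "0011001001100"  (len 13)
23) "011001001100"  (len 12)
24) "11001001100"  (len 11)
25) "10010011001001"  (len 14)
26) "0010011001001100"  (len 16)
27) "010011001001100"  (len 15)
28) "10011001001100"  (len 14)
29) "00110010011001001"  (len 17)

001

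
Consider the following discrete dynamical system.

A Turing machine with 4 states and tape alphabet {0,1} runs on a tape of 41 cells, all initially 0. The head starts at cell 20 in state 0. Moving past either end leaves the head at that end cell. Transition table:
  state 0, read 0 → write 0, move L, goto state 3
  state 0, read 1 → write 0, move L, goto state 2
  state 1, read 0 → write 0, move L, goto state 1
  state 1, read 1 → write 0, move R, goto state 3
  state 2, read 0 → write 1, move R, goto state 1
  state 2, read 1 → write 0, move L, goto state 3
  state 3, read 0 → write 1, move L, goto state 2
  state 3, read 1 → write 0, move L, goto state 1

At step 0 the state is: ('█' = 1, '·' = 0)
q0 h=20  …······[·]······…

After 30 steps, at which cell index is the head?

t=0: q0 h=20  …······[·]······…
t=1: q3 h=19  …······[·]······…
t=2: q2 h=18  …······[·]█·····…
t=3: q1 h=19  …·····█[█]······…
t=4: q3 h=20  …····█·[·]······…
t=5: q2 h=19  …·····█[·]█·····…
t=6: q1 h=20  …····██[█]······…
t=7: q3 h=21  …···██·[·]······…
t=8: q2 h=20  …····██[·]█·····…
t=9: q1 h=21  …···███[█]······…
t=10: q3 h=22  …··███·[·]······…
t=11: q2 h=21  …···███[·]█·····…
t=12: q1 h=22  …··████[█]······…
t=13: q3 h=23  …·████·[·]······…
t=14: q2 h=22  …··████[·]█·····…
t=15: q1 h=23  …·█████[█]······…
t=16: q3 h=24  …█████·[·]······…
t=17: q2 h=23  …·█████[·]█·····…
t=18: q1 h=24  …██████[█]······…
t=19: q3 h=25  …█████·[·]······…
t=20: q2 h=24  …██████[·]█·····…
t=21: q1 h=25  …██████[█]······…
t=22: q3 h=26  …█████·[·]······…
t=23: q2 h=25  …██████[·]█·····…
t=24: q1 h=26  …██████[█]······…
t=25: q3 h=27  …█████·[·]······…
t=26: q2 h=26  …██████[·]█·····…
t=27: q1 h=27  …██████[█]······…
t=28: q3 h=28  …█████·[·]······…
t=29: q2 h=27  …██████[·]█·····…
t=30: q1 h=28  …██████[█]······…

28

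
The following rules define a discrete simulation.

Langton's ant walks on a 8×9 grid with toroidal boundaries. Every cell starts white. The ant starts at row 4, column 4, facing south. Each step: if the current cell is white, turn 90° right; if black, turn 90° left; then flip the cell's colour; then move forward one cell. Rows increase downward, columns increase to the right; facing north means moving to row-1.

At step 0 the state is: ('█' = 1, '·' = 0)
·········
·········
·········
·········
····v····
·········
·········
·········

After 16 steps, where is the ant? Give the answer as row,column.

0) ·········
·········
·········
·········
····v····
·········
·········
·········
1) ·········
·········
·········
·········
···<█····
·········
·········
·········
2) ·········
·········
·········
···^·····
···██····
·········
·········
·········
3) ·········
·········
·········
···█>····
···██····
·········
·········
·········
4) ·········
·········
·········
···██····
···█v····
·········
·········
·········
5) ·········
·········
·········
···██····
···█·>···
·········
·········
·········
6) ·········
·········
·········
···██····
···█·█···
·····v···
·········
·········
7) ·········
·········
·········
···██····
···█·█···
····<█···
·········
·········
8) ·········
·········
·········
···██····
···█^█···
····██···
·········
·········
9) ·········
·········
·········
···██····
···██>···
····██···
·········
·········
10) ·········
·········
·········
···██^···
···██····
····██···
·········
·········
11) ·········
·········
·········
···███>··
···██····
····██···
·········
·········
12) ·········
·········
·········
···████··
···██·v··
····██···
·········
·········
13) ·········
·········
·········
···████··
···██<█··
····██···
·········
·········
14) ·········
·········
·········
···██^█··
···████··
····██···
·········
·········
15) ·········
·········
·········
···█<·█··
···████··
····██···
·········
·········
16) ·········
·········
·········
···█··█··
···█v██··
····██···
·········
·········

4,4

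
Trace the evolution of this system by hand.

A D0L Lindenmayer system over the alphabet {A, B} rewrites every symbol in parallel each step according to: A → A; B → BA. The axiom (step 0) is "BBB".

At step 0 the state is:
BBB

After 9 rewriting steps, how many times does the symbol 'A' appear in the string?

t=0: BBB
t=1: BABABA
t=2: BAABAABAA
t=3: BAAABAAABAAA
t=4: BAAAABAAAABAAAA
t=5: BAAAAABAAAAABAAAAA
t=6: BAAAAAABAAAAAABAAAAAA
t=7: BAAAAAAABAAAAAAABAAAAAAA
t=8: BAAAAAAAABAAAAAAAABAAAAAAAA
t=9: BAAAAAAAAABAAAAAAAAABAAAAAAAAA

27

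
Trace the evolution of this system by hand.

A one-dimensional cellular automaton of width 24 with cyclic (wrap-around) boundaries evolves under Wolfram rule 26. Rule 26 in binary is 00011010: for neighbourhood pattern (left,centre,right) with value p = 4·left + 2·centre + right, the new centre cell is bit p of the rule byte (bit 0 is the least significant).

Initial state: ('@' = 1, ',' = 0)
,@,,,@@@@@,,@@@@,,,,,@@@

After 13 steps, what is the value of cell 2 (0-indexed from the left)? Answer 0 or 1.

t=0: ,@,,,@@@@@,,@@@@,,,,,@@@
t=1: ,,@,@@,,,,@@@,,,@,,,@@,,
t=2: ,@,,@,@,,@@,,@,@,@,@@,@,
t=3: @,@@,,,@@@,@@,,,,,,@,,,@
t=4: ,,@,@,@@,,,@,@,,,,@,@,@@
t=5: @@,,,,@,@,@,,,@,,@,,,,@,
t=6: @,@,,@,,,,,@,@,@@,@,,@,,
t=7: ,,,@@,@,,,@,,,,@,,,@@,@@
t=8: @,@@,,,@,@,@,,@,@,@@,,@,
t=9: ,,@,@,@,,,,,@@,,,,@,@@,,
t=10: ,@,,,,,@,,,@@,@,,@,,@,@,
t=11: @,@,,,@,@,@@,,,@@,@@,,,@
t=12: ,,,@,@,,,,@,@,@@,,@,@,@@
t=13: @,@,,,@,,@,,,,@,@@,,,,@,

1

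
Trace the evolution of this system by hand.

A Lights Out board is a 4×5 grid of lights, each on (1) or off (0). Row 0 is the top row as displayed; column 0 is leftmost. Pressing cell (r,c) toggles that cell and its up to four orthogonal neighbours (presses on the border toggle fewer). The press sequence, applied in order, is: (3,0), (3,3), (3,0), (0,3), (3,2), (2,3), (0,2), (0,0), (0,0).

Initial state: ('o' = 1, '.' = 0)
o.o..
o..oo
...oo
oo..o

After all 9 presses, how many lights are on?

11

t=0: o.o..
o..oo
...oo
oo..o
t=1: o.o..
o..oo
o..oo
....o
t=2: o.o..
o..oo
o...o
..oo.
t=3: o.o..
o..oo
....o
oooo.
t=4: o..oo
o...o
....o
oooo.
t=5: o..oo
o...o
..o.o
o....
t=6: o..oo
o..oo
...o.
o..o.
t=7: ooo.o
o.ooo
...o.
o..o.
t=8: ..o.o
..ooo
...o.
o..o.
t=9: ooo.o
o.ooo
...o.
o..o.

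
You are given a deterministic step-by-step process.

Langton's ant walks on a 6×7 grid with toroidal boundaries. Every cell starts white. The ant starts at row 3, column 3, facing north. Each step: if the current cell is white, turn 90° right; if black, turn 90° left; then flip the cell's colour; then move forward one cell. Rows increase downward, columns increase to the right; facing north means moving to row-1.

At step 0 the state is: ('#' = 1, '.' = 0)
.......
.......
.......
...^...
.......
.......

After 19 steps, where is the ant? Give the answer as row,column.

4,1

gen 0: .......
.......
.......
...^...
.......
.......
gen 1: .......
.......
.......
...#>..
.......
.......
gen 2: .......
.......
.......
...##..
....v..
.......
gen 3: .......
.......
.......
...##..
...<#..
.......
gen 4: .......
.......
.......
...^#..
...##..
.......
gen 5: .......
.......
.......
..<.#..
...##..
.......
gen 6: .......
.......
..^....
..#.#..
...##..
.......
gen 7: .......
.......
..#>...
..#.#..
...##..
.......
gen 8: .......
.......
..##...
..#v#..
...##..
.......
gen 9: .......
.......
..##...
..<##..
...##..
.......
gen 10: .......
.......
..##...
...##..
..v##..
.......
gen 11: .......
.......
..##...
...##..
.<###..
.......
gen 12: .......
.......
..##...
.^.##..
.####..
.......
gen 13: .......
.......
..##...
.#>##..
.####..
.......
gen 14: .......
.......
..##...
.####..
.#v##..
.......
gen 15: .......
.......
..##...
.####..
.#.>#..
.......
gen 16: .......
.......
..##...
.##^#..
.#..#..
.......
gen 17: .......
.......
..##...
.#<.#..
.#..#..
.......
gen 18: .......
.......
..##...
.#..#..
.#v.#..
.......
gen 19: .......
.......
..##...
.#..#..
.<#.#..
.......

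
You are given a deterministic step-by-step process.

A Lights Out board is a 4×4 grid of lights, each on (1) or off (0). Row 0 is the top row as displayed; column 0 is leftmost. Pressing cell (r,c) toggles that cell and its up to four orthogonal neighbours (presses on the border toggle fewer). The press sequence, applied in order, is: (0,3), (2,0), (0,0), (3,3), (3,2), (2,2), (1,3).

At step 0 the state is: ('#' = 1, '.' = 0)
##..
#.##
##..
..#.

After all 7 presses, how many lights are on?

8

gen 0: ##..
#.##
##..
..#.
gen 1: ####
#.#.
##..
..#.
gen 2: ####
..#.
....
#.#.
gen 3: ..##
#.#.
....
#.#.
gen 4: ..##
#.#.
...#
#..#
gen 5: ..##
#.#.
..##
###.
gen 6: ..##
#...
.#..
##..
gen 7: ..#.
#.##
.#.#
##..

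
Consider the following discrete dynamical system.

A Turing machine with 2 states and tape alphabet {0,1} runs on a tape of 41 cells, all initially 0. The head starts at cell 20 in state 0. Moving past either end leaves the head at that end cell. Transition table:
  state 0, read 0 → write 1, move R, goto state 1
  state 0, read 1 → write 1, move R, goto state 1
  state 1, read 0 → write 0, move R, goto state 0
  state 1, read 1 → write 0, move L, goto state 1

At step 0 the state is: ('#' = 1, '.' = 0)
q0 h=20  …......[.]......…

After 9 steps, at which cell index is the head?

t=0: q0 h=20  …......[.]......…
t=1: q1 h=21  ….....#[.]......…
t=2: q0 h=22  …....#.[.]......…
t=3: q1 h=23  …...#.#[.]......…
t=4: q0 h=24  …..#.#.[.]......…
t=5: q1 h=25  ….#.#.#[.]......…
t=6: q0 h=26  …#.#.#.[.]......…
t=7: q1 h=27  ….#.#.#[.]......…
t=8: q0 h=28  …#.#.#.[.]......…
t=9: q1 h=29  ….#.#.#[.]......…

29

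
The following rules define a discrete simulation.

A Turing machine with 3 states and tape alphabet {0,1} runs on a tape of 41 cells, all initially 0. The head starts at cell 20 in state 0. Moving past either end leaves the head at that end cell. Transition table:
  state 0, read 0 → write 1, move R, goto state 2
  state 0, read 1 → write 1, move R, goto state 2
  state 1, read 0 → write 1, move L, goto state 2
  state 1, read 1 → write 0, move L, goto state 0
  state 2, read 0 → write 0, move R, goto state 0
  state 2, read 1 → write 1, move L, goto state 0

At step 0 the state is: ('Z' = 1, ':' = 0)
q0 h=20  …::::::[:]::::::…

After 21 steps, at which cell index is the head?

40

[0] q0 h=20  …::::::[:]::::::…
[1] q2 h=21  …:::::Z[:]::::::…
[2] q0 h=22  …::::Z:[:]::::::…
[3] q2 h=23  …:::Z:Z[:]::::::…
[4] q0 h=24  …::Z:Z:[:]::::::…
[5] q2 h=25  …:Z:Z:Z[:]::::::…
[6] q0 h=26  …Z:Z:Z:[:]::::::…
[7] q2 h=27  …:Z:Z:Z[:]::::::…
[8] q0 h=28  …Z:Z:Z:[:]::::::…
[9] q2 h=29  …:Z:Z:Z[:]::::::…
[10] q0 h=30  …Z:Z:Z:[:]::::::…
[11] q2 h=31  …:Z:Z:Z[:]::::::…
[12] q0 h=32  …Z:Z:Z:[:]::::::…
[13] q2 h=33  …:Z:Z:Z[:]::::::…
[14] q0 h=34  …Z:Z:Z:[:]::::::|
[15] q2 h=35  …:Z:Z:Z[:]:::::|
[16] q0 h=36  …Z:Z:Z:[:]::::|
[17] q2 h=37  …:Z:Z:Z[:]:::|
[18] q0 h=38  …Z:Z:Z:[:]::|
[19] q2 h=39  …:Z:Z:Z[:]:|
[20] q0 h=40  …Z:Z:Z:[:]|
[21] q2 h=40  …Z:Z:Z:[Z]|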